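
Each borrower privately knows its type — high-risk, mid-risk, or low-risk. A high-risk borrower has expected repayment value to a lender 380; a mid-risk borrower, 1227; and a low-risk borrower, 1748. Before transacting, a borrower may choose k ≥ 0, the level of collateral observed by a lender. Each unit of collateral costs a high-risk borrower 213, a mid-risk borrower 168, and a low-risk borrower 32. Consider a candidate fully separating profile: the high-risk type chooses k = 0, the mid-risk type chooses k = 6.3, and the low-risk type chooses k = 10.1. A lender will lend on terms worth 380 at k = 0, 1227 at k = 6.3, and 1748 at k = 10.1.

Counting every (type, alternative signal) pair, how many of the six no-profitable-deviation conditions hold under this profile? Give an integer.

5

High-risk (own payoff 380): to k=6.3 gives 1227 − 213×6.3 = -114.9 → no gain ✓; to k=10.1 gives 1748 − 213×10.1 = -403.3 → no gain ✓.
Low-risk (own payoff 1748 − 32×10.1 = 1424.8): to k=0 gives 380 → no gain ✓; to k=6.3 gives 1227 − 32×6.3 = 1025.4 → no gain ✓.
Mid-risk (own payoff 1227 − 168×6.3 = 168.6): to k=0 gives 380 → profitable ✗; to k=10.1 gives 1748 − 168×10.1 = 51.2 → no gain ✓.
5 of the 6 constraints hold; not an equilibrium.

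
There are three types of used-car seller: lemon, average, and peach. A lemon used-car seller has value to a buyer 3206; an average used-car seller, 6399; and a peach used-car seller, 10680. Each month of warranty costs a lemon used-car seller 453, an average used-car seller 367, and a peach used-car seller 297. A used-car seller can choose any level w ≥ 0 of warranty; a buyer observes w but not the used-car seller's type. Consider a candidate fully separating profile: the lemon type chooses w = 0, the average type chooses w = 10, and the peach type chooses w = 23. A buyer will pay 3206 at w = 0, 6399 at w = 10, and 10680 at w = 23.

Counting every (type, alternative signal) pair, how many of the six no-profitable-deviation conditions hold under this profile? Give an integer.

5

Peach (own payoff 10680 − 297×23 = 3849): to w=0 gives 3206 → no gain ✓; to w=10 gives 6399 − 297×10 = 3429 → no gain ✓.
Lemon (own payoff 3206): to w=10 gives 6399 − 453×10 = 1869 → no gain ✓; to w=23 gives 10680 − 453×23 = 261 → no gain ✓.
Average (own payoff 6399 − 367×10 = 2729): to w=0 gives 3206 → profitable ✗; to w=23 gives 10680 − 367×23 = 2239 → no gain ✓.
5 of the 6 constraints hold; not an equilibrium.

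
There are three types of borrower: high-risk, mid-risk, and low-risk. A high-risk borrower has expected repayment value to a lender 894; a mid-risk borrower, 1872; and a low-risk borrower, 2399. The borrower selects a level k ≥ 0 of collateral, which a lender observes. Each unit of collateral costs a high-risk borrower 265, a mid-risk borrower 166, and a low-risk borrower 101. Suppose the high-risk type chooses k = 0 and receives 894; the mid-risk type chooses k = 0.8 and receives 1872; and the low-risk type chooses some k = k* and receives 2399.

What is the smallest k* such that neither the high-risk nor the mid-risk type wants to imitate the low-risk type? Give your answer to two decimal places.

High-risk type (on-path payoff 894) won't mimic when 894 ≥ 2399 − 265·k*, i.e. k* ≥ 5.68.
Mid-risk type (on-path payoff 1872 − 166×0.8 = 1739.2) won't mimic when 1739.2 ≥ 2399 − 166·k*, i.e. k* ≥ 3.97.
Both must hold, so k* = max(5.68, 3.97) = 5.68. The high-risk type's constraint binds.

5.68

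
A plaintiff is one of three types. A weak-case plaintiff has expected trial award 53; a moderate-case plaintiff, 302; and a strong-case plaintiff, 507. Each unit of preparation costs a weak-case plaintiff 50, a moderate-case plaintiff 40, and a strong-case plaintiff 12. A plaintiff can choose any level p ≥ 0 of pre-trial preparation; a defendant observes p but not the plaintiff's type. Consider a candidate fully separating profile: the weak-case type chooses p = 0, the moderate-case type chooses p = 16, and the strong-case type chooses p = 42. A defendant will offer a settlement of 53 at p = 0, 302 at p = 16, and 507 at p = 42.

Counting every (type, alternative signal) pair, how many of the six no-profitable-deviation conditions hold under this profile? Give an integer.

3

Moderate-case (own payoff 302 − 40×16 = -338): to p=0 gives 53 → profitable ✗; to p=42 gives 507 − 40×42 = -1173 → no gain ✓.
Strong-case (own payoff 507 − 12×42 = 3): to p=0 gives 53 → profitable ✗; to p=16 gives 302 − 12×16 = 110 → profitable ✗.
Weak-case (own payoff 53): to p=16 gives 302 − 50×16 = -498 → no gain ✓; to p=42 gives 507 − 50×42 = -1593 → no gain ✓.
3 of the 6 constraints hold; not an equilibrium.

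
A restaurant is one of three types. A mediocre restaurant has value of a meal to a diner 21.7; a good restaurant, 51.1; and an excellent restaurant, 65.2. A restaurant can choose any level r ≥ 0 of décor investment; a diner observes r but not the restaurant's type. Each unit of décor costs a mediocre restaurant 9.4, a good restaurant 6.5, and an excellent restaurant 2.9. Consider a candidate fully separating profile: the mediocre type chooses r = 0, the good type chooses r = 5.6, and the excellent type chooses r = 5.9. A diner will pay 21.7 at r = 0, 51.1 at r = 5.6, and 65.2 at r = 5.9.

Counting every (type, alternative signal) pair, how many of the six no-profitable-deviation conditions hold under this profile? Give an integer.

Good (own payoff 51.1 − 6.5×5.6 = 14.7): to r=0 gives 21.7 → profitable ✗; to r=5.9 gives 65.2 − 6.5×5.9 = 26.85 → profitable ✗.
Excellent (own payoff 65.2 − 2.9×5.9 = 48.09): to r=0 gives 21.7 → no gain ✓; to r=5.6 gives 51.1 − 2.9×5.6 = 34.86 → no gain ✓.
Mediocre (own payoff 21.7): to r=5.6 gives 51.1 − 9.4×5.6 = -1.54 → no gain ✓; to r=5.9 gives 65.2 − 9.4×5.9 = 9.74 → no gain ✓.
4 of the 6 constraints hold; not an equilibrium.

4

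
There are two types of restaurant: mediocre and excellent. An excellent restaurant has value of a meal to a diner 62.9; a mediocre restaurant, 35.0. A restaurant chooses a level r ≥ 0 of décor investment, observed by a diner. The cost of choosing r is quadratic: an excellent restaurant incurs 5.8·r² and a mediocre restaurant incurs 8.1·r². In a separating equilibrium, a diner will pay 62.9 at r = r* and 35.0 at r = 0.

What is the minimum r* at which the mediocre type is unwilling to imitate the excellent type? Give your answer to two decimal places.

The mediocre type at r = 0 receives 35.0; imitating at r* yields 62.9 − 8.1·r*².
Indifference: 35.0 = 62.9 − 8.1·r*², so r*² = (62.9 − 35.0) / 8.1 ≈ 3.4444.
r* = √3.4444 ≈ 1.86.

1.86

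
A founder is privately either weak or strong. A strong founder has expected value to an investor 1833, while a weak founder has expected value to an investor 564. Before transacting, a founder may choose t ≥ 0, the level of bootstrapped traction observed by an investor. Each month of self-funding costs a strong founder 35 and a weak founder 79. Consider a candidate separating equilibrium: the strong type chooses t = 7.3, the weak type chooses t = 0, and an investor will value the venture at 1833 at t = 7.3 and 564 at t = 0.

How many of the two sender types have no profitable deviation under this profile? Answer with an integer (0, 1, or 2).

1

Strong type: signal → 1833 − 35 × 7.3 = 1577.5; deviate to 0 → 564. IC holds (1577.5 ≥ 564).
Weak type: stay at 0 → 564; mimic → 1833 − 79 × 7.3 = 1256.3. IC fails (564 < 1256.3).
1 of 2 constraints hold, so this profile is not an equilibrium.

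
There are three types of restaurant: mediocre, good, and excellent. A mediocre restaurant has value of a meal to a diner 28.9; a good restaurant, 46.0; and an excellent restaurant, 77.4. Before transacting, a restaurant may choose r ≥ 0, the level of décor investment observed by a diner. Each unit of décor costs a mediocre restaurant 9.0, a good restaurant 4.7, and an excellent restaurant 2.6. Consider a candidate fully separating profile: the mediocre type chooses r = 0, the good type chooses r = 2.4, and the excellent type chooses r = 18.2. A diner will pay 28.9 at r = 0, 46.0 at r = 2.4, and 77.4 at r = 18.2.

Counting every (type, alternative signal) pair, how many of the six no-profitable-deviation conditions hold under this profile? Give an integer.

Excellent (own payoff 77.4 − 2.6×18.2 = 30.08): to r=0 gives 28.9 → no gain ✓; to r=2.4 gives 46.0 − 2.6×2.4 = 39.76 → profitable ✗.
Mediocre (own payoff 28.9): to r=2.4 gives 46.0 − 9.0×2.4 = 24.4 → no gain ✓; to r=18.2 gives 77.4 − 9.0×18.2 = -86.4 → no gain ✓.
Good (own payoff 46.0 − 4.7×2.4 = 34.72): to r=0 gives 28.9 → no gain ✓; to r=18.2 gives 77.4 − 4.7×18.2 = -8.14 → no gain ✓.
5 of the 6 constraints hold; not an equilibrium.

5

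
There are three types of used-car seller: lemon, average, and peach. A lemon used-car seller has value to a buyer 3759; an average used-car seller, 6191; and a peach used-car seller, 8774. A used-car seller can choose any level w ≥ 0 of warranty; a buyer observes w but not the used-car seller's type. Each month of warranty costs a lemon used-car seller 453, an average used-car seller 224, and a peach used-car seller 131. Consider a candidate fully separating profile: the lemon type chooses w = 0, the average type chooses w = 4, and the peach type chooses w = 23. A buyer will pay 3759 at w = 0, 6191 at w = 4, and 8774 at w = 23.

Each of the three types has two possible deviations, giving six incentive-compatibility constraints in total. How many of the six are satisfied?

Lemon (own payoff 3759): to w=4 gives 6191 − 453×4 = 4379 → profitable ✗; to w=23 gives 8774 − 453×23 = -1645 → no gain ✓.
Average (own payoff 6191 − 224×4 = 5295): to w=0 gives 3759 → no gain ✓; to w=23 gives 8774 − 224×23 = 3622 → no gain ✓.
Peach (own payoff 8774 − 131×23 = 5761): to w=0 gives 3759 → no gain ✓; to w=4 gives 6191 − 131×4 = 5667 → no gain ✓.
5 of the 6 constraints hold; not an equilibrium.

5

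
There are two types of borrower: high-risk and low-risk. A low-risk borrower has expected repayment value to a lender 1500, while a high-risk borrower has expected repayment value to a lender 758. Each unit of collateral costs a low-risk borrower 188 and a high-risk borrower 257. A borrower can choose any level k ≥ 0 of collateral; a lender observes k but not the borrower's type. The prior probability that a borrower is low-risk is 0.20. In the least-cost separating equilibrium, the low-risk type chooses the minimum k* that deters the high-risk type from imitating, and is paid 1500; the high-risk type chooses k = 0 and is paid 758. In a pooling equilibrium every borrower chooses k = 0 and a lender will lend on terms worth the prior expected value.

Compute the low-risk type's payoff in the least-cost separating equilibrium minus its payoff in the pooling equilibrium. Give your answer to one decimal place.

Least-cost separating signal: k* solves 758 = 1500 − 257·k*, so k* = (1500 − 758)/257 ≈ 2.8872.
Low-risk type's separating payoff: 1500 − 188 × k* = 1500 − 188 × (1500 − 758)/257 = 1500 − 139496/257 ≈ 957.214.
Pooling payoff: 0.20 × 1500 + 0.80 × 758 = 906.4.
Difference: 957.214 − 906.4 = 50.814, i.e. 50.8 to one decimal place.
The low-risk type prefers to separate.

50.8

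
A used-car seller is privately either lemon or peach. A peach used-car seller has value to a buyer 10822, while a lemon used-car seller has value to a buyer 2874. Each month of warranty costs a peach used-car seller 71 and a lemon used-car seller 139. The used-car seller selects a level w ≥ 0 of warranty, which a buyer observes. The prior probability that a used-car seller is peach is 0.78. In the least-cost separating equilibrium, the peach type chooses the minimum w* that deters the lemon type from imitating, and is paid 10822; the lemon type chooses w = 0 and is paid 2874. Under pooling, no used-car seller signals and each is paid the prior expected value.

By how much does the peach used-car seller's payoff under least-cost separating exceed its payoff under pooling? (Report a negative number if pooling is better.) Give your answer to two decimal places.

-2311.21

Least-cost separating signal: w* solves 2874 = 10822 − 139·w*, so w* = (10822 − 2874)/139 ≈ 57.1799.
Peach type's separating payoff: 10822 − 71 × w* = 10822 − 71 × (10822 − 2874)/139 = 10822 − 564308/139 ≈ 6762.2302.
Pooling payoff: 0.78 × 10822 + 0.22 × 2874 = 9073.44.
Difference: 6762.2302 − 9073.44 = -2311.2098, i.e. -2311.21 to two decimal places.
The peach type would prefer the pooling outcome.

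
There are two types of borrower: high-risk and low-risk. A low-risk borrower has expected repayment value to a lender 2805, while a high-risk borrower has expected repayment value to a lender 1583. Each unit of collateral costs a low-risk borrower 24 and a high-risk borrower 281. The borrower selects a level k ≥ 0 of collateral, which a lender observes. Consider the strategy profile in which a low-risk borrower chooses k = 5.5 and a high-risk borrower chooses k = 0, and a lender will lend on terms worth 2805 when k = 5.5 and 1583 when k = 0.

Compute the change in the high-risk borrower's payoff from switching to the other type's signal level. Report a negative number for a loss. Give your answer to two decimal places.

Playing k = 0 the high-risk borrower receives 1583.
Deviating to k = 5.5 brings payment 2805 at cost 281 × 5.5 = 1545.5, netting 1259.5.
Gain from deviating: 1259.5 − 1583 = -323.50.
The gain is negative, so the high-risk type's incentive-compatibility constraint is satisfied.

-323.50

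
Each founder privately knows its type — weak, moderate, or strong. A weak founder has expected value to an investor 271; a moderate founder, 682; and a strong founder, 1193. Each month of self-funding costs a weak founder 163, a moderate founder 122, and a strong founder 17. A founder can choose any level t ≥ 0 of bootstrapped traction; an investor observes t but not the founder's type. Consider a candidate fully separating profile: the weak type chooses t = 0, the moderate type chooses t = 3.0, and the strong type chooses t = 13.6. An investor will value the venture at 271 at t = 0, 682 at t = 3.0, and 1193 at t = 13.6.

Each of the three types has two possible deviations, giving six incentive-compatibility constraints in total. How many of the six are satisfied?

Strong (own payoff 1193 − 17×13.6 = 961.8): to t=0 gives 271 → no gain ✓; to t=3.0 gives 682 − 17×3.0 = 631 → no gain ✓.
Moderate (own payoff 682 − 122×3.0 = 316): to t=0 gives 271 → no gain ✓; to t=13.6 gives 1193 − 122×13.6 = -466.2 → no gain ✓.
Weak (own payoff 271): to t=3.0 gives 682 − 163×3.0 = 193 → no gain ✓; to t=13.6 gives 1193 − 163×13.6 = -1023.8 → no gain ✓.
6 of the 6 constraints hold; this profile is a separating equilibrium.

6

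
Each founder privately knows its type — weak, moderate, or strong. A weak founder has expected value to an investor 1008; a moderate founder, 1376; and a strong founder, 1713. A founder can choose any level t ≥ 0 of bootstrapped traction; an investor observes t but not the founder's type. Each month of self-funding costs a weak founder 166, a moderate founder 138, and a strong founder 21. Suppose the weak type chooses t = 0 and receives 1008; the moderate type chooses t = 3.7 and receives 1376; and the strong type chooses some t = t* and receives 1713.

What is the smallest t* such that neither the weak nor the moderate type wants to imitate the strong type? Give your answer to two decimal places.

Weak type (on-path payoff 1008) won't mimic when 1008 ≥ 1713 − 166·t*, i.e. t* ≥ 4.25.
Moderate type (on-path payoff 1376 − 138×3.7 = 865.4) won't mimic when 865.4 ≥ 1713 − 138·t*, i.e. t* ≥ 6.14.
Both must hold, so t* = max(4.25, 6.14) = 6.14. The moderate type's constraint binds.

6.14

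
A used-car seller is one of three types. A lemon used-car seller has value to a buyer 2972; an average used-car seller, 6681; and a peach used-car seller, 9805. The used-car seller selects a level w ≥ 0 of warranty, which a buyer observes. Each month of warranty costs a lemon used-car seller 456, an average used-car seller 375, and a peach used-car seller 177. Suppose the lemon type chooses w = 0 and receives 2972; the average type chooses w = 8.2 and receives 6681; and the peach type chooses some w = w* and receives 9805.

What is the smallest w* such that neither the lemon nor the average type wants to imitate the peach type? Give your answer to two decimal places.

Average type (on-path payoff 6681 − 375×8.2 = 3606) won't mimic when 3606 ≥ 9805 − 375·w*, i.e. w* ≥ 16.53.
Lemon type (on-path payoff 2972) won't mimic when 2972 ≥ 9805 − 456·w*, i.e. w* ≥ 14.98.
Both must hold, so w* = max(14.98, 16.53) = 16.53. The average type's constraint binds.

16.53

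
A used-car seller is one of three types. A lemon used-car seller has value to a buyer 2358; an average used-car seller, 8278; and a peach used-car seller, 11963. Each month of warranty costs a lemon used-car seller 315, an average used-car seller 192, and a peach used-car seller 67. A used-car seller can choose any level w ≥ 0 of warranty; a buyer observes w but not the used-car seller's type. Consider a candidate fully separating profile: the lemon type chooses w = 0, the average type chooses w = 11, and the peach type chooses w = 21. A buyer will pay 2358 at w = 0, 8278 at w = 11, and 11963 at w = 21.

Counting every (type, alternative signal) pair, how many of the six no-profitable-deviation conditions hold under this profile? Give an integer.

3

Lemon (own payoff 2358): to w=11 gives 8278 − 315×11 = 4813 → profitable ✗; to w=21 gives 11963 − 315×21 = 5348 → profitable ✗.
Peach (own payoff 11963 − 67×21 = 10556): to w=0 gives 2358 → no gain ✓; to w=11 gives 8278 − 67×11 = 7541 → no gain ✓.
Average (own payoff 8278 − 192×11 = 6166): to w=0 gives 2358 → no gain ✓; to w=21 gives 11963 − 192×21 = 7931 → profitable ✗.
3 of the 6 constraints hold; not an equilibrium.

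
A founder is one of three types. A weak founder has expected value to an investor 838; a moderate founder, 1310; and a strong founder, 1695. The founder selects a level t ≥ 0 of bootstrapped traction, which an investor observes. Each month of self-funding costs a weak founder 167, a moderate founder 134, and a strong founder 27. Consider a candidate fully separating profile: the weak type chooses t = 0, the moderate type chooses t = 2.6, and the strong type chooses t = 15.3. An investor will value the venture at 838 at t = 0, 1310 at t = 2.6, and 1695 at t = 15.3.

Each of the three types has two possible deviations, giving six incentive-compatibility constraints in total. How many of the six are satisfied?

5

Strong (own payoff 1695 − 27×15.3 = 1281.9): to t=0 gives 838 → no gain ✓; to t=2.6 gives 1310 − 27×2.6 = 1239.8 → no gain ✓.
Weak (own payoff 838): to t=2.6 gives 1310 − 167×2.6 = 875.8 → profitable ✗; to t=15.3 gives 1695 − 167×15.3 = -860.1 → no gain ✓.
Moderate (own payoff 1310 − 134×2.6 = 961.6): to t=0 gives 838 → no gain ✓; to t=15.3 gives 1695 − 134×15.3 = -355.2 → no gain ✓.
5 of the 6 constraints hold; not an equilibrium.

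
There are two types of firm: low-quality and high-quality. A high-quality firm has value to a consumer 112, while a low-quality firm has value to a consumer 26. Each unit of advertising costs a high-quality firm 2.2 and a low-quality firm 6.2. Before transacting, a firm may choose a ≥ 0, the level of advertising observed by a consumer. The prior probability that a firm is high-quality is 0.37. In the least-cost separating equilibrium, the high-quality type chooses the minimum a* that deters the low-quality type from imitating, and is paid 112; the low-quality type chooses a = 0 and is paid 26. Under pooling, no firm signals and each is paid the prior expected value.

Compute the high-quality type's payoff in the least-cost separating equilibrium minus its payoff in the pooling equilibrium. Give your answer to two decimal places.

Least-cost separating signal: a* solves 26 = 112 − 6.2·a*, so a* = (112 − 26)/6.2 ≈ 13.8710.
High-quality type's separating payoff: 112 − 2.2 × a* = 112 − 2.2 × (112 − 26)/6.2 = 112 − 189.2/6.2 ≈ 81.4839.
Pooling payoff: 0.37 × 112 + 0.63 × 26 = 57.82.
Difference: 81.4839 − 57.82 = 23.6639, i.e. 23.66 to two decimal places.
The high-quality type prefers to separate.

23.66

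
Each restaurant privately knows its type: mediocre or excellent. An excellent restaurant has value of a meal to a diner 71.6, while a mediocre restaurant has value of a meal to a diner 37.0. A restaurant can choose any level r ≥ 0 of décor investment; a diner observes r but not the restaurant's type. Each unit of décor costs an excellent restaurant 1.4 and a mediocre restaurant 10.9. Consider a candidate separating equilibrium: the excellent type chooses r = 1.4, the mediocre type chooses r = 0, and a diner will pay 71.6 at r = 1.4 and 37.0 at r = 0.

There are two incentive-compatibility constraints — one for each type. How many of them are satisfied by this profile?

Excellent type: signal → 71.6 − 1.4 × 1.4 = 69.64; deviate to 0 → 37.0. IC holds (69.64 ≥ 37.0).
Mediocre type: stay at 0 → 37.0; mimic → 71.6 − 10.9 × 1.4 = 56.34. IC fails (37.0 < 56.34).
1 of 2 constraints hold, so this profile is not an equilibrium.

1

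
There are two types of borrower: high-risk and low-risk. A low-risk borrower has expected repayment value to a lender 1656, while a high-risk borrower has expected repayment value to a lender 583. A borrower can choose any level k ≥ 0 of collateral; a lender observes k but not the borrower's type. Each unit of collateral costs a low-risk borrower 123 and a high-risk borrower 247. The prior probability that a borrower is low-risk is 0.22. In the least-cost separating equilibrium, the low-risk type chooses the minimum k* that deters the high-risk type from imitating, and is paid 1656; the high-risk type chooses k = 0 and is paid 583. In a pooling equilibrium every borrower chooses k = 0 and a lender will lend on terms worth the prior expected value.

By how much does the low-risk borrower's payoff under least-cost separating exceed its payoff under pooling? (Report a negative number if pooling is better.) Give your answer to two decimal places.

Least-cost separating signal: k* solves 583 = 1656 − 247·k*, so k* = (1656 − 583)/247 ≈ 4.3441.
Low-risk type's separating payoff: 1656 − 123 × k* = 1656 − 123 × (1656 − 583)/247 = 1656 − 131979/247 ≈ 1121.6721.
Pooling payoff: 0.22 × 1656 + 0.78 × 583 = 819.06.
Difference: 1121.6721 − 819.06 = 302.6121, i.e. 302.61 to two decimal places.
The low-risk type prefers to separate.

302.61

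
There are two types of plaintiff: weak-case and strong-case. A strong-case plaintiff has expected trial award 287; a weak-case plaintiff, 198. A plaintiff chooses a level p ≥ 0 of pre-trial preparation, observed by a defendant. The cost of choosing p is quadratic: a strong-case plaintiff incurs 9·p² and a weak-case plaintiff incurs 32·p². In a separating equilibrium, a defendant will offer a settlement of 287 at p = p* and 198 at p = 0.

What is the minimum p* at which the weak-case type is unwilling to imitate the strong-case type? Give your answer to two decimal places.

The weak-case type at p = 0 receives 198; imitating at p* yields 287 − 32·p*².
Indifference: 198 = 287 − 32·p*², so p*² = (287 − 198) / 32 ≈ 2.7813.
p* = √2.7813 ≈ 1.67.

1.67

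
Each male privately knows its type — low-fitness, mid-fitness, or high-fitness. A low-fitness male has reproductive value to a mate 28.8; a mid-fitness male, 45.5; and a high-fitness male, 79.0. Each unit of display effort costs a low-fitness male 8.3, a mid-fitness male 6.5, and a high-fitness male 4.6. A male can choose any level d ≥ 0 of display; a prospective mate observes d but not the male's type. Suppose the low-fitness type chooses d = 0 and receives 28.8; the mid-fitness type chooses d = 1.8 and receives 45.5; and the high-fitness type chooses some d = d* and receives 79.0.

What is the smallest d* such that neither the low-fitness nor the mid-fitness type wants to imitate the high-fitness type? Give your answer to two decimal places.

6.95

Mid-fitness type (on-path payoff 45.5 − 6.5×1.8 = 33.8) won't mimic when 33.8 ≥ 79.0 − 6.5·d*, i.e. d* ≥ 6.95.
Low-fitness type (on-path payoff 28.8) won't mimic when 28.8 ≥ 79.0 − 8.3·d*, i.e. d* ≥ 6.05.
Both must hold, so d* = max(6.05, 6.95) = 6.95. The mid-fitness type's constraint binds.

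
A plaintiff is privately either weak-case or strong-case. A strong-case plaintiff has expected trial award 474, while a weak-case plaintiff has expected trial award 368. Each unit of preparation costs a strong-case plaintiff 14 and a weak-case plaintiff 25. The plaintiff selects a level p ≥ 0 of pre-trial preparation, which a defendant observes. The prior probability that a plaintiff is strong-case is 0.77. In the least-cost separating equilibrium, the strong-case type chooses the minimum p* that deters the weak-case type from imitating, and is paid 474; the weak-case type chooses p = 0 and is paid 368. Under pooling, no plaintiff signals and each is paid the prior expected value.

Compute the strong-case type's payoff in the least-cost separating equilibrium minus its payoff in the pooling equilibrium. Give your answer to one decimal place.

-35.0

Least-cost separating signal: p* solves 368 = 474 − 25·p*, so p* = (474 − 368)/25 = 4.24.
Strong-case type's separating payoff: 474 − 14 × p* = 474 − 14 × (474 − 368)/25 = 474 − 1484/25 = 414.64.
Pooling payoff: 0.77 × 474 + 0.23 × 368 = 449.62.
Difference: 414.64 − 449.62 = -34.98, i.e. -35.0 to one decimal place.
The strong-case type would prefer the pooling outcome.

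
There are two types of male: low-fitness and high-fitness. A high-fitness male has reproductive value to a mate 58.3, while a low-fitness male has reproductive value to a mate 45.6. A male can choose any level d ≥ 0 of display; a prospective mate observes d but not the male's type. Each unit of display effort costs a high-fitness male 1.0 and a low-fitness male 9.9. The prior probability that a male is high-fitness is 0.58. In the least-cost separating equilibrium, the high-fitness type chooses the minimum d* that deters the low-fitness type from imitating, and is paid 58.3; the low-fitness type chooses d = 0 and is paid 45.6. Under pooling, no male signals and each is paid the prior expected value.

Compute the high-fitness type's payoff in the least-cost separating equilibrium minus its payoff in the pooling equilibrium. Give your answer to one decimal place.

4.1

Least-cost separating signal: d* solves 45.6 = 58.3 − 9.9·d*, so d* = (58.3 − 45.6)/9.9 ≈ 1.2828.
High-fitness type's separating payoff: 58.3 − 1.0 × d* = 58.3 − 1.0 × (58.3 − 45.6)/9.9 = 58.3 − 12.7/9.9 ≈ 57.017.
Pooling payoff: 0.58 × 58.3 + 0.42 × 45.6 = 52.966.
Difference: 57.017 − 52.966 = 4.051, i.e. 4.1 to one decimal place.
The high-fitness type prefers to separate.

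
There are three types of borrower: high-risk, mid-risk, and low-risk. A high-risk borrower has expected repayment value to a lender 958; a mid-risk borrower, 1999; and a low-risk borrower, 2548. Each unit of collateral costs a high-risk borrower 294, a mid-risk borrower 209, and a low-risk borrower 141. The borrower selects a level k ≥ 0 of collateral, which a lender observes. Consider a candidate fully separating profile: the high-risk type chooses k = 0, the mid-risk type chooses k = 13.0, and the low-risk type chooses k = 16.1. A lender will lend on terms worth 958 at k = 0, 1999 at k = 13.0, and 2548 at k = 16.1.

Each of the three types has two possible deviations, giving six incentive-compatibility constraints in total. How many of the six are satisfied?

Low-risk (own payoff 2548 − 141×16.1 = 277.9): to k=0 gives 958 → profitable ✗; to k=13.0 gives 1999 − 141×13.0 = 166 → no gain ✓.
High-risk (own payoff 958): to k=13.0 gives 1999 − 294×13.0 = -1823 → no gain ✓; to k=16.1 gives 2548 − 294×16.1 = -2185.4 → no gain ✓.
Mid-risk (own payoff 1999 − 209×13.0 = -718): to k=0 gives 958 → profitable ✗; to k=16.1 gives 2548 − 209×16.1 = -816.9 → no gain ✓.
4 of the 6 constraints hold; not an equilibrium.

4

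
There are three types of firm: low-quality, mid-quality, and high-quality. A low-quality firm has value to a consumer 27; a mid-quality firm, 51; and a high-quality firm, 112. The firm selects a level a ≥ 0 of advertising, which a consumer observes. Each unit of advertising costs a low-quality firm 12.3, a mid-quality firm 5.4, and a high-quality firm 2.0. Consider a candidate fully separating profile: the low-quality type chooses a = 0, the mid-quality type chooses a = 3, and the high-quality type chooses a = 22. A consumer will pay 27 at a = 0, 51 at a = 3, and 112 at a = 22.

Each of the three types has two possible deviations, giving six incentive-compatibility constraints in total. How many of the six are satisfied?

6

Mid-quality (own payoff 51 − 5.4×3 = 34.8): to a=0 gives 27 → no gain ✓; to a=22 gives 112 − 5.4×22 = -6.8 → no gain ✓.
High-quality (own payoff 112 − 2.0×22 = 68): to a=0 gives 27 → no gain ✓; to a=3 gives 51 − 2.0×3 = 45 → no gain ✓.
Low-quality (own payoff 27): to a=3 gives 51 − 12.3×3 = 14.1 → no gain ✓; to a=22 gives 112 − 12.3×22 = -158.6 → no gain ✓.
6 of the 6 constraints hold; this profile is a separating equilibrium.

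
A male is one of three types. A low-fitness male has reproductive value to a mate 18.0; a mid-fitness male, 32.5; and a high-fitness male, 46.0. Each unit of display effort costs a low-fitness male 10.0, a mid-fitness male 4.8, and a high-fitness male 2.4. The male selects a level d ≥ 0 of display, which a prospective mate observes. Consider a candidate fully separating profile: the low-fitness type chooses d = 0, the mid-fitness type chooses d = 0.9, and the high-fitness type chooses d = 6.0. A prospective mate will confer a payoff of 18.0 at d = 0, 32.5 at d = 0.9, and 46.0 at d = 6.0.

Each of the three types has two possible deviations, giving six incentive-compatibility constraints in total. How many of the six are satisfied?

5

High-fitness (own payoff 46.0 − 2.4×6.0 = 31.6): to d=0 gives 18.0 → no gain ✓; to d=0.9 gives 32.5 − 2.4×0.9 = 30.34 → no gain ✓.
Low-fitness (own payoff 18.0): to d=0.9 gives 32.5 − 10.0×0.9 = 23.5 → profitable ✗; to d=6.0 gives 46.0 − 10.0×6.0 = -14 → no gain ✓.
Mid-fitness (own payoff 32.5 − 4.8×0.9 = 28.18): to d=0 gives 18.0 → no gain ✓; to d=6.0 gives 46.0 − 4.8×6.0 = 17.2 → no gain ✓.
5 of the 6 constraints hold; not an equilibrium.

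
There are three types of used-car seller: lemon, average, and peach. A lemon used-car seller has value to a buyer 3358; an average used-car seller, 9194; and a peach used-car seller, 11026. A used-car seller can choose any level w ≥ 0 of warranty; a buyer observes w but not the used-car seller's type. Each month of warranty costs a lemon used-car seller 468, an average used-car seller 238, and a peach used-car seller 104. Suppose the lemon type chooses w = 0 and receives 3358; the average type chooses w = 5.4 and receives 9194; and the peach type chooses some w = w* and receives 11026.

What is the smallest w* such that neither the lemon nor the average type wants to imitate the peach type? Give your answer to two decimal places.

16.38

Lemon type (on-path payoff 3358) won't mimic when 3358 ≥ 11026 − 468·w*, i.e. w* ≥ 16.38.
Average type (on-path payoff 9194 − 238×5.4 = 7908.8) won't mimic when 7908.8 ≥ 11026 − 238·w*, i.e. w* ≥ 13.10.
Both must hold, so w* = max(16.38, 13.10) = 16.38. The lemon type's constraint binds.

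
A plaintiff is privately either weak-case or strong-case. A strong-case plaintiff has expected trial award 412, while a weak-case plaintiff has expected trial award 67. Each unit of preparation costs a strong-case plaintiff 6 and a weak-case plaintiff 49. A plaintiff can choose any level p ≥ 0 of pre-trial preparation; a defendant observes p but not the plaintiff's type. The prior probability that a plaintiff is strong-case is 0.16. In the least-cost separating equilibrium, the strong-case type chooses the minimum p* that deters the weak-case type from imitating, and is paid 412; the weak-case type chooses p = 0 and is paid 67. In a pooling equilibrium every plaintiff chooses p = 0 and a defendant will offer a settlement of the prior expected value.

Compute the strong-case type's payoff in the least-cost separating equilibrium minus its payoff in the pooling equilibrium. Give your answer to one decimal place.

Least-cost separating signal: p* solves 67 = 412 − 49·p*, so p* = (412 − 67)/49 ≈ 7.0408.
Strong-case type's separating payoff: 412 − 6 × p* = 412 − 6 × (412 − 67)/49 = 412 − 2070/49 ≈ 369.755.
Pooling payoff: 0.16 × 412 + 0.84 × 67 = 122.2.
Difference: 369.755 − 122.2 = 247.555, i.e. 247.6 to one decimal place.
The strong-case type prefers to separate.

247.6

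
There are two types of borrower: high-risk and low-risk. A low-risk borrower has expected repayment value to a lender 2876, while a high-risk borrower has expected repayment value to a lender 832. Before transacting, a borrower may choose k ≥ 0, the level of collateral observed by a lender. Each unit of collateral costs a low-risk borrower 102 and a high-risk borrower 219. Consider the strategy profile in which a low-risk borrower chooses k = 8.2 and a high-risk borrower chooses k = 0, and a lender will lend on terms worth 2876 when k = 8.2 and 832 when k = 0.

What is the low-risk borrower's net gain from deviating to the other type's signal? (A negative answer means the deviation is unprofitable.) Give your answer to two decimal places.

-1207.60

Playing k = 8.2 the low-risk borrower receives 2876 − 102 × 8.2 = 2039.6.
Deviating to k = 0 yields 832 instead.
Gain from deviating: 832 − 2039.6 = -1207.60.
The gain is negative, so the low-risk type's incentive-compatibility constraint is satisfied.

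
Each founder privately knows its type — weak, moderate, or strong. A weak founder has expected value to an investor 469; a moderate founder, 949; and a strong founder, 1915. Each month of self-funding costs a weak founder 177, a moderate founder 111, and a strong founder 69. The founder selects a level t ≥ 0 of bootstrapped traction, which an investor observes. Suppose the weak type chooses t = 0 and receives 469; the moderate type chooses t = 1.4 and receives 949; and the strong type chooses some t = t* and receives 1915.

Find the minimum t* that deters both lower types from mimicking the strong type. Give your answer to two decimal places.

Moderate type (on-path payoff 949 − 111×1.4 = 793.6) won't mimic when 793.6 ≥ 1915 − 111·t*, i.e. t* ≥ 10.10.
Weak type (on-path payoff 469) won't mimic when 469 ≥ 1915 − 177·t*, i.e. t* ≥ 8.17.
Both must hold, so t* = max(8.17, 10.10) = 10.10. The moderate type's constraint binds.

10.10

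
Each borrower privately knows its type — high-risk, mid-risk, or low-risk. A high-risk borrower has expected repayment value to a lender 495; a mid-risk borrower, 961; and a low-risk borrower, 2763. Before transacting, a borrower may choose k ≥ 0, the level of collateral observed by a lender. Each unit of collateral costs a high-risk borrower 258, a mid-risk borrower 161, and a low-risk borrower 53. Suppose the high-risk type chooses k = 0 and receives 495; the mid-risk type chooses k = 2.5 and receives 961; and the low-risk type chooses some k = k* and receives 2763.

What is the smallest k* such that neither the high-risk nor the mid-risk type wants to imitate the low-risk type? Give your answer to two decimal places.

High-risk type (on-path payoff 495) won't mimic when 495 ≥ 2763 − 258·k*, i.e. k* ≥ 8.79.
Mid-risk type (on-path payoff 961 − 161×2.5 = 558.5) won't mimic when 558.5 ≥ 2763 − 161·k*, i.e. k* ≥ 13.69.
Both must hold, so k* = max(8.79, 13.69) = 13.69. The mid-risk type's constraint binds.

13.69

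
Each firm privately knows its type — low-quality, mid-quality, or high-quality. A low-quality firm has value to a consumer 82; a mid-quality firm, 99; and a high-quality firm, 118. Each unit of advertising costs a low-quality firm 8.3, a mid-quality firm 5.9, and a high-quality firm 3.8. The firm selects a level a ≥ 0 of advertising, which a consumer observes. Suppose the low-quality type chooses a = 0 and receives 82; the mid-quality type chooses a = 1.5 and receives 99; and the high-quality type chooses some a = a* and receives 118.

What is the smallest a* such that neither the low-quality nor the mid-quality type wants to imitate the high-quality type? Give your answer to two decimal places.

4.72

Low-quality type (on-path payoff 82) won't mimic when 82 ≥ 118 − 8.3·a*, i.e. a* ≥ 4.34.
Mid-quality type (on-path payoff 99 − 5.9×1.5 = 90.15) won't mimic when 90.15 ≥ 118 − 5.9·a*, i.e. a* ≥ 4.72.
Both must hold, so a* = max(4.34, 4.72) = 4.72. The mid-quality type's constraint binds.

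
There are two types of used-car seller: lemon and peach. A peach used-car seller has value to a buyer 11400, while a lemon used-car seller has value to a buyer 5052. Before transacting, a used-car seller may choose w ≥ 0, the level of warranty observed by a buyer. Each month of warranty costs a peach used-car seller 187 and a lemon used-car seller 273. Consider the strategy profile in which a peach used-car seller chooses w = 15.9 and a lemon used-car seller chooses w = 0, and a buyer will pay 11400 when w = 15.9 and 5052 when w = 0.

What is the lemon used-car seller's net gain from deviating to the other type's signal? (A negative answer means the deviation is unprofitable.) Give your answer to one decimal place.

Playing w = 0 the lemon used-car seller receives 5052.
Deviating to w = 15.9 brings payment 11400 at cost 273 × 15.9 = 4340.7, netting 7059.3.
Gain from deviating: 7059.3 − 5052 = 2007.3.
The gain is positive, so the lemon type's incentive-compatibility constraint is violated — this profile is not a separating equilibrium.

2007.3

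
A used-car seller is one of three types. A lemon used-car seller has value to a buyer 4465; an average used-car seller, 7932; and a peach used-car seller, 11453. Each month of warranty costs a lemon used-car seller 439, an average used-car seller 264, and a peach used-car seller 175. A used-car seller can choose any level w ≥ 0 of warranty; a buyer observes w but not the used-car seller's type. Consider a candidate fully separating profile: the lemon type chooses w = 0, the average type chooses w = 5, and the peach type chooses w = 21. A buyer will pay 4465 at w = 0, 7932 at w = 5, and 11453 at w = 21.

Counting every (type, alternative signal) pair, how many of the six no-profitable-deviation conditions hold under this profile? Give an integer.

5

Average (own payoff 7932 − 264×5 = 6612): to w=0 gives 4465 → no gain ✓; to w=21 gives 11453 − 264×21 = 5909 → no gain ✓.
Peach (own payoff 11453 − 175×21 = 7778): to w=0 gives 4465 → no gain ✓; to w=5 gives 7932 − 175×5 = 7057 → no gain ✓.
Lemon (own payoff 4465): to w=5 gives 7932 − 439×5 = 5737 → profitable ✗; to w=21 gives 11453 − 439×21 = 2234 → no gain ✓.
5 of the 6 constraints hold; not an equilibrium.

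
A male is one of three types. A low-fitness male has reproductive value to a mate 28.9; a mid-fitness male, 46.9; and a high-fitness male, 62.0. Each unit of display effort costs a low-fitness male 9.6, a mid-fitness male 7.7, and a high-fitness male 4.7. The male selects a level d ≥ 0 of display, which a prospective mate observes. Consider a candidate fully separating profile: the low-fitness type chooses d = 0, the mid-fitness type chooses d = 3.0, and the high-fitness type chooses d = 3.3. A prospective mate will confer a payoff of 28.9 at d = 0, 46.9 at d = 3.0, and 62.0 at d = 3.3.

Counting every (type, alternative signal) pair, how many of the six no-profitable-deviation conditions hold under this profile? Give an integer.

3

Mid-fitness (own payoff 46.9 − 7.7×3.0 = 23.8): to d=0 gives 28.9 → profitable ✗; to d=3.3 gives 62.0 − 7.7×3.3 = 36.59 → profitable ✗.
High-fitness (own payoff 62.0 − 4.7×3.3 = 46.49): to d=0 gives 28.9 → no gain ✓; to d=3.0 gives 46.9 − 4.7×3.0 = 32.8 → no gain ✓.
Low-fitness (own payoff 28.9): to d=3.0 gives 46.9 − 9.6×3.0 = 18.1 → no gain ✓; to d=3.3 gives 62.0 − 9.6×3.3 = 30.32 → profitable ✗.
3 of the 6 constraints hold; not an equilibrium.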